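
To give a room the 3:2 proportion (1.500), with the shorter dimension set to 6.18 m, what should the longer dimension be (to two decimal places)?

3:2 = 1.50000.
Longer side = 6.18 × 1.50000 ≈ 9.2700 → 9.27 m.

9.27 m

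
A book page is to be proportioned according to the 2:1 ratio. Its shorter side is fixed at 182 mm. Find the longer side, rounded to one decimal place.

2:1 = 2.00000.
Longer side = 182 × 2.00000 ≈ 364.000 → 364.0 mm.

364.0 mm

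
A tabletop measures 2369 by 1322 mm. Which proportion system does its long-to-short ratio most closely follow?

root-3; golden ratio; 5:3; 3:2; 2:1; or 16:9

Ratio = 2369 / 1322 ≈ 1.792.
Distances: root-3 1.732 (Δ 0.060); golden ratio 1.618 (Δ 0.174); 5:3 1.667 (Δ 0.125); 3:2 1.500 (Δ 0.292); 2:1 2.000 (Δ 0.208); 16:9 1.778 (Δ 0.014).

16:9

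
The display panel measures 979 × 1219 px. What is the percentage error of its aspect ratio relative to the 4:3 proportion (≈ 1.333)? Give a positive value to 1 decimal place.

Ratio = 1219 / 979 ≈ 1.2451.
Ideal 4:3 ≈ 1.3333. |1.2451 − 1.3333| / 1.3333 ≈ 6.62% → 6.6%.

6.6%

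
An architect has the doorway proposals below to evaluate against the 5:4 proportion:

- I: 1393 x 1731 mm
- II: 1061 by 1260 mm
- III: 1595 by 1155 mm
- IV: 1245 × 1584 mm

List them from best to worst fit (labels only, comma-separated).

I, IV, II, III

Ratios: I = 1731 / 1393 ≈ 1.243; II = 1260 / 1061 ≈ 1.188; III = 1595 / 1155 ≈ 1.381; IV = 1584 / 1245 ≈ 1.272.
|Δ from 1.250|: I 0.007; II 0.062; III 0.131; IV 0.022.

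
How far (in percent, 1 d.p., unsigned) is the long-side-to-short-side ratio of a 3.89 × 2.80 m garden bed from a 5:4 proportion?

Ratio = 3.89 / 2.80 ≈ 1.3893.
Ideal 5:4 = 1.2500. |1.3893 − 1.2500| / 1.2500 ≈ 11.14% → 11.1%.

11.1%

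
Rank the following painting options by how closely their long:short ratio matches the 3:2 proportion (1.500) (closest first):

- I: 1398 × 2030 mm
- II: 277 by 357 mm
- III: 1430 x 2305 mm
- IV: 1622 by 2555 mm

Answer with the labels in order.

Ratios: I = 2030 / 1398 ≈ 1.452; II = 357 / 277 ≈ 1.289; III = 2305 / 1430 ≈ 1.612; IV = 2555 / 1622 ≈ 1.575.
|Δ from 1.500|: I 0.048; II 0.211; III 0.112; IV 0.075.

I, IV, III, II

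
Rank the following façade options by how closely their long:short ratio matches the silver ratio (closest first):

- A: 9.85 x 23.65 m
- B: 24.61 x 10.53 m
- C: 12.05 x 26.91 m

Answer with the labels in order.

A: 23.65/9.85 ≈ 2.401 → |2.401 − 2.414| = 0.013
B: 24.61/10.53 ≈ 2.337 → |2.337 − 2.414| = 0.077
C: 26.91/12.05 ≈ 2.233 → |2.233 − 2.414| = 0.181

A, B, C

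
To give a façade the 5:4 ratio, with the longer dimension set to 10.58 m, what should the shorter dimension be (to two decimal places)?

8.46 m

5:4 = 1.25000.
Shorter side = 10.58 ÷ 1.25000 ≈ 8.4640 → 8.46 m.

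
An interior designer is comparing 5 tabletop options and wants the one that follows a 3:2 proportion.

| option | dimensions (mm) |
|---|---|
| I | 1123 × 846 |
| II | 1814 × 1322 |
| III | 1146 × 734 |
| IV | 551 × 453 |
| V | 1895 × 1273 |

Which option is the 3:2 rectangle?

Target 3:2 ≈ 1.500.
I: 1.327 (Δ0.173)  II: 1.372 (Δ0.128)  III: 1.561 (Δ0.061)  IV: 1.216 (Δ0.284)  V: 1.489 (Δ0.011)

V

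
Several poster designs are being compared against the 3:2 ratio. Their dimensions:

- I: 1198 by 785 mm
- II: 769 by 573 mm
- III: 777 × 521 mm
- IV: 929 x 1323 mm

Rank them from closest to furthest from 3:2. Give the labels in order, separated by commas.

III, I, IV, II

Ratios: I = 1198 / 785 ≈ 1.526; II = 769 / 573 ≈ 1.342; III = 777 / 521 ≈ 1.491; IV = 1323 / 929 ≈ 1.424.
|Δ from 1.500|: I 0.026; II 0.158; III 0.009; IV 0.076.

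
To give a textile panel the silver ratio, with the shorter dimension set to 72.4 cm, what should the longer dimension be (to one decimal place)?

silver ratio ≈ 2.41421.
Longer side = 72.4 × 2.41421 ≈ 174.789 → 174.8 cm.

174.8 cm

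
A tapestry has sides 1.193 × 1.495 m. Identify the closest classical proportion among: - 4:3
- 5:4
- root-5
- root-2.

Ratio = 1.495 / 1.193 ≈ 1.253.
Distances: 4:3 1.333 (Δ 0.080); 5:4 1.250 (Δ 0.003); root-5 2.236 (Δ 0.983); root-2 1.414 (Δ 0.161).

5:4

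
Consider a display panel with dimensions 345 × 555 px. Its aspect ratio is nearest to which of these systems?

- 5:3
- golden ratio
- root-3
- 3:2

golden ratio

555/345 ≈ 1.609. Nearest candidates are golden ratio (1.618, off by 0.009) and 5:3 (1.667, off by 0.058).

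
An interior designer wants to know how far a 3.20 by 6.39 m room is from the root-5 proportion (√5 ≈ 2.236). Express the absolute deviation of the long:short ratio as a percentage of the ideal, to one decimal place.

10.7%

Ratio = 6.39 / 3.20 ≈ 1.9969.
Ideal root-5 ≈ 2.2361. |1.9969 − 2.2361| / 2.2361 ≈ 10.70% → 10.7%.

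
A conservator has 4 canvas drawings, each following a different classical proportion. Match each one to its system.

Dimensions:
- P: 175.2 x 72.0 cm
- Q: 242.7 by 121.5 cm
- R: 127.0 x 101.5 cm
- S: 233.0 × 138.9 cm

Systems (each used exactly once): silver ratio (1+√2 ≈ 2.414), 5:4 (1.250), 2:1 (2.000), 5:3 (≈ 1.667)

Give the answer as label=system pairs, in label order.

Ratios: P ≈ 2.433; Q ≈ 1.998; R ≈ 1.251; S ≈ 1.677.
Targets: silver ratio ≈ 2.414; 5:4 ≈ 1.250; 2:1 ≈ 2.000; 5:3 ≈ 1.667.

P=silver ratio, Q=2:1, R=5:4, S=5:3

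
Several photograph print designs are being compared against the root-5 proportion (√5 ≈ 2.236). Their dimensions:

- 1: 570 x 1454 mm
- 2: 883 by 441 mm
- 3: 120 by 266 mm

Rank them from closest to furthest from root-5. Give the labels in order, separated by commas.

3, 2, 1

Ratios: 1 = 1454 / 570 ≈ 2.551; 2 = 883 / 441 ≈ 2.002; 3 = 266 / 120 ≈ 2.217.
|Δ from 2.236|: 1 0.315; 2 0.234; 3 0.019.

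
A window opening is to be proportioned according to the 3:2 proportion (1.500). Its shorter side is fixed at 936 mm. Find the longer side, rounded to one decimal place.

1404.0 mm

3:2 = 1.50000.
Longer side = 936 × 1.50000 ≈ 1404.000 → 1404.0 mm.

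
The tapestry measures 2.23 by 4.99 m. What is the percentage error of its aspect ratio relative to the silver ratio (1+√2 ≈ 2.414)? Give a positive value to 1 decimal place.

Ratio = 4.99 / 2.23 ≈ 2.2377.
Ideal silver ratio ≈ 2.4142. |2.2377 − 2.4142| / 2.4142 ≈ 7.31% → 7.3%.

7.3%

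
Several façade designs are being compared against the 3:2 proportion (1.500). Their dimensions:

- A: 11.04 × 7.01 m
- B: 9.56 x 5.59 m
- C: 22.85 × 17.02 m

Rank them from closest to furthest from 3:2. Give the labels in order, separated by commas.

A, C, B

A: 11.04/7.01 ≈ 1.575 → |1.575 − 1.500| = 0.075
B: 9.56/5.59 ≈ 1.710 → |1.710 − 1.500| = 0.210
C: 22.85/17.02 ≈ 1.343 → |1.343 − 1.500| = 0.157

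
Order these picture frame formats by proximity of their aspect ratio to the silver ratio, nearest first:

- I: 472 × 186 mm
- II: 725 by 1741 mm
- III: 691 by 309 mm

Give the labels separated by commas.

Ratios: I = 472 / 186 ≈ 2.538; II = 1741 / 725 ≈ 2.401; III = 691 / 309 ≈ 2.236.
|Δ from 2.414|: I 0.124; II 0.013; III 0.178.

II, I, III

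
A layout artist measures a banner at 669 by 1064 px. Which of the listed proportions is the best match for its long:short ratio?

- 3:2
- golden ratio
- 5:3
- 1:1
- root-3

golden ratio

Ratio = 1064 / 669 ≈ 1.590.
Distances: 3:2 1.500 (Δ 0.090); golden ratio 1.618 (Δ 0.028); 5:3 1.667 (Δ 0.077); 1:1 1.000 (Δ 0.590); root-3 1.732 (Δ 0.142).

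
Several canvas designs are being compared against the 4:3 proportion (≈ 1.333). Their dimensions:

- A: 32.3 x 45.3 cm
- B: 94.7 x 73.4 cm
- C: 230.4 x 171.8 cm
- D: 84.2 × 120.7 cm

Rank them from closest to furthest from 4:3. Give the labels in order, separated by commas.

Ratios: A = 45.3 / 32.3 ≈ 1.402; B = 94.7 / 73.4 ≈ 1.290; C = 230.4 / 171.8 ≈ 1.341; D = 120.7 / 84.2 ≈ 1.433.
|Δ from 1.333|: A 0.069; B 0.043; C 0.008; D 0.100.

C, B, A, D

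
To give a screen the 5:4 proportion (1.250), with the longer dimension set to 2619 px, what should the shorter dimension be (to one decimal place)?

5:4 = 1.25000.
Shorter side = 2619 ÷ 1.25000 ≈ 2095.200 → 2095.2 px.

2095.2 px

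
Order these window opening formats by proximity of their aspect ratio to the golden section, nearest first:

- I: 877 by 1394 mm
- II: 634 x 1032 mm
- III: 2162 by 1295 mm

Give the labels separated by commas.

II, I, III

I: 1394/877 ≈ 1.590 → |1.590 − 1.618| = 0.028
II: 1032/634 ≈ 1.628 → |1.628 − 1.618| = 0.010
III: 2162/1295 ≈ 1.669 → |1.669 − 1.618| = 0.051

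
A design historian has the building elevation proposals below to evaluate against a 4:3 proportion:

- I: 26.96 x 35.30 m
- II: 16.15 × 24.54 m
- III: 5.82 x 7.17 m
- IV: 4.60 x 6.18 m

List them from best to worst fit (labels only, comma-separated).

IV, I, III, II

I: 35.30/26.96 ≈ 1.309 → |1.309 − 1.333| = 0.024
II: 24.54/16.15 ≈ 1.520 → |1.520 − 1.333| = 0.187
III: 7.17/5.82 ≈ 1.232 → |1.232 − 1.333| = 0.101
IV: 6.18/4.60 ≈ 1.343 → |1.343 − 1.333| = 0.010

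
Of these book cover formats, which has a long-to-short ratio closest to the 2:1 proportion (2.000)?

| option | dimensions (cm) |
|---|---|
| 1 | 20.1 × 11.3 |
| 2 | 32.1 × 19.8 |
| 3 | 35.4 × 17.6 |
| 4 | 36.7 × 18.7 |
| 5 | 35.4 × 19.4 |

3

Target 2:1 ≈ 2.000.
1: 1.779 (Δ0.221)  2: 1.621 (Δ0.379)  3: 2.011 (Δ0.011)  4: 1.963 (Δ0.037)  5: 1.825 (Δ0.175)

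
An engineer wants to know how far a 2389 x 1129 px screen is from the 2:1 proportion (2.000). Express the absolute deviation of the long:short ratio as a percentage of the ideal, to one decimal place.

5.8%

Ratio = 2389 / 1129 ≈ 2.1160.
Ideal 2:1 = 2.0000. |2.1160 − 2.0000| / 2.0000 ≈ 5.80% → 5.8%.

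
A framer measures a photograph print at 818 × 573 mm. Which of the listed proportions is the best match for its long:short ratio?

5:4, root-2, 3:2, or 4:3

root-2

818/573 ≈ 1.428. Nearest candidates are root-2 (1.414, off by 0.014) and 3:2 (1.500, off by 0.072).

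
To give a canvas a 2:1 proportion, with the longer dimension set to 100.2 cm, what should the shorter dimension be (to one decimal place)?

50.1 cm

2:1 = 2.00000.
Shorter side = 100.2 ÷ 2.00000 ≈ 50.100 → 50.1 cm.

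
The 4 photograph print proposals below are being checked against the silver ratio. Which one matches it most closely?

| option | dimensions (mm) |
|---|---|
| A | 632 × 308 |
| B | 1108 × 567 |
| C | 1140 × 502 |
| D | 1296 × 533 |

Target silver ratio ≈ 2.414.
A: 2.052 (Δ0.362)  B: 1.954 (Δ0.460)  C: 2.271 (Δ0.143)  D: 2.432 (Δ0.018)

D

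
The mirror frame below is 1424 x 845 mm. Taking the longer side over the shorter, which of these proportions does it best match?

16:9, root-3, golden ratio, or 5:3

1424/845 ≈ 1.685. Nearest candidates are 5:3 (1.667, off by 0.018) and root-3 (1.732, off by 0.047).

5:3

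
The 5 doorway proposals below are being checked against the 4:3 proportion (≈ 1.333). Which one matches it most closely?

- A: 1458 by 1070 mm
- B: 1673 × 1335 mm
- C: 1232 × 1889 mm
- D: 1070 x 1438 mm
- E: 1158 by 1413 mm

D

Target 4:3 ≈ 1.333.
A: 1.363 (Δ0.030)  B: 1.253 (Δ0.080)  C: 1.533 (Δ0.200)  D: 1.344 (Δ0.011)  E: 1.220 (Δ0.113)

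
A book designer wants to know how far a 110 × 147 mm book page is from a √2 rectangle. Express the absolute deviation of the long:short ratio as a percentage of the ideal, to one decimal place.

5.5%

Ratio = 147 / 110 ≈ 1.3364.
Ideal root-2 ≈ 1.4142. |1.3364 − 1.4142| / 1.4142 ≈ 5.50% → 5.5%.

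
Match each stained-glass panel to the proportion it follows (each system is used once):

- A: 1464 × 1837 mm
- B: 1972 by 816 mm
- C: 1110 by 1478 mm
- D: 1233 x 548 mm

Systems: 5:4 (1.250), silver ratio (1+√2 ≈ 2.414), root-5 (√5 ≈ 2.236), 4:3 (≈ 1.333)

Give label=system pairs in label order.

A = 1837/1464 ≈ 1.255 → 5:4 (1.250)
B = 1972/816 ≈ 2.417 → silver ratio (2.414)
C = 1478/1110 ≈ 1.332 → 4:3 (1.333)
D = 1233/548 ≈ 2.250 → root-5 (2.236)

A=5:4, B=silver ratio, C=4:3, D=root-5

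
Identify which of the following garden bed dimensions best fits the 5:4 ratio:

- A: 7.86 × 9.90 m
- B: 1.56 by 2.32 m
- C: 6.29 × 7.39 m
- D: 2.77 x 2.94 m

Ratios (long/short): A ≈ 1.260; B ≈ 1.487; C ≈ 1.175; D ≈ 1.061.
5:4 ≈ 1.250; option A is nearest (Δ 0.010).

A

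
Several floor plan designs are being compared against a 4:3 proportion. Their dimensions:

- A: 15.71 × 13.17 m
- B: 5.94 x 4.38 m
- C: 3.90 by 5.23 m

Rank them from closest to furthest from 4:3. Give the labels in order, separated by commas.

Ratios: A = 15.71 / 13.17 ≈ 1.193; B = 5.94 / 4.38 ≈ 1.356; C = 5.23 / 3.90 ≈ 1.341.
|Δ from 1.333|: A 0.140; B 0.023; C 0.008.

C, B, A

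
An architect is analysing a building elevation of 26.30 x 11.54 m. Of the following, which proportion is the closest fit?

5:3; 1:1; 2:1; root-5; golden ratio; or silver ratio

root-5

26.30/11.54 ≈ 2.279. Nearest candidates are root-5 (2.236, off by 0.043) and silver ratio (2.414, off by 0.135).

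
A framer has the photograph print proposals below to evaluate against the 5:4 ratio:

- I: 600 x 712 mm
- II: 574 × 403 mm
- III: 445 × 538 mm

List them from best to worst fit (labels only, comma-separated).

I: 712/600 ≈ 1.187 → |1.187 − 1.250| = 0.063
II: 574/403 ≈ 1.424 → |1.424 − 1.250| = 0.174
III: 538/445 ≈ 1.209 → |1.209 − 1.250| = 0.041

III, I, II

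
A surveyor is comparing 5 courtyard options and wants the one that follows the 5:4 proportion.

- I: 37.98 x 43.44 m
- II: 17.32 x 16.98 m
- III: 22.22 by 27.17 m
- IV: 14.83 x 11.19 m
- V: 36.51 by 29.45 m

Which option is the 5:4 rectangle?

Ratios (long/short): I ≈ 1.144; II ≈ 1.020; III ≈ 1.223; IV ≈ 1.325; V ≈ 1.240.
5:4 ≈ 1.250; option V is nearest (Δ 0.010).

V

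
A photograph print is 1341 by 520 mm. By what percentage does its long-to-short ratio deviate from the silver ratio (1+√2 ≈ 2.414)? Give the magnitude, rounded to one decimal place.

Ratio = 1341 / 520 ≈ 2.5788.
Ideal silver ratio ≈ 2.4142. |2.5788 − 2.4142| / 2.4142 ≈ 6.82% → 6.8%.

6.8%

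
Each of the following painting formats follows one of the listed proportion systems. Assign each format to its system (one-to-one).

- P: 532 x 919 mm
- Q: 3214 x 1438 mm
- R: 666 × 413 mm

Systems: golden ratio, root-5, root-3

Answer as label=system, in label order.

P = 919/532 ≈ 1.727 → root-3 (1.732)
Q = 3214/1438 ≈ 2.235 → root-5 (2.236)
R = 666/413 ≈ 1.613 → golden ratio (1.618)

P=root-3, Q=root-5, R=golden ratio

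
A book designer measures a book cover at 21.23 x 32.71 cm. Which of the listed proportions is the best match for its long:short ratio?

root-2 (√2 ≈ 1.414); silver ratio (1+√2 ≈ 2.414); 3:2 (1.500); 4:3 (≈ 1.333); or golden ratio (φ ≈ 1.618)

3:2

Ratio = 32.71 / 21.23 ≈ 1.541.
Distances: root-2 1.414 (Δ 0.127); silver ratio 2.414 (Δ 0.873); 3:2 1.500 (Δ 0.041); 4:3 1.333 (Δ 0.208); golden ratio 1.618 (Δ 0.077).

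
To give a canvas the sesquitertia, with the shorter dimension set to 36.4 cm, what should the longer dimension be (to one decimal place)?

48.5 cm

4:3 ≈ 1.33333.
Longer side = 36.4 × 1.33333 ≈ 48.533 → 48.5 cm.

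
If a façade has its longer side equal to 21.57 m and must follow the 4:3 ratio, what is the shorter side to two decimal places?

16.18 m

4:3 ≈ 1.33333.
Shorter side = 21.57 ÷ 1.33333 ≈ 16.1775 → 16.18 m.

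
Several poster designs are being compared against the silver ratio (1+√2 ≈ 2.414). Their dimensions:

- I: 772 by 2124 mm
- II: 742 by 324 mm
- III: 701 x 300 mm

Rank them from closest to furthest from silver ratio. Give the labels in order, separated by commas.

III, II, I

Ratios: I = 2124 / 772 ≈ 2.751; II = 742 / 324 ≈ 2.290; III = 701 / 300 ≈ 2.337.
|Δ from 2.414|: I 0.337; II 0.124; III 0.077.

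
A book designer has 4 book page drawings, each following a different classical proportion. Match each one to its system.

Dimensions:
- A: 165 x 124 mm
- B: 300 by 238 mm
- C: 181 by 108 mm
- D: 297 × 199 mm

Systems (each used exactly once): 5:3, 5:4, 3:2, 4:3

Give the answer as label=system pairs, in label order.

A = 165/124 ≈ 1.331 → 4:3 (1.333)
B = 300/238 ≈ 1.261 → 5:4 (1.250)
C = 181/108 ≈ 1.676 → 5:3 (1.667)
D = 297/199 ≈ 1.492 → 3:2 (1.500)

A=4:3, B=5:4, C=5:3, D=3:2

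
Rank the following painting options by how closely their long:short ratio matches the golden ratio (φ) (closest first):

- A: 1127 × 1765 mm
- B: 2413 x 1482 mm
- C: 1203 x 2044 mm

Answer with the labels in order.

A: 1765/1127 ≈ 1.566 → |1.566 − 1.618| = 0.052
B: 2413/1482 ≈ 1.628 → |1.628 − 1.618| = 0.010
C: 2044/1203 ≈ 1.699 → |1.699 − 1.618| = 0.081

B, A, C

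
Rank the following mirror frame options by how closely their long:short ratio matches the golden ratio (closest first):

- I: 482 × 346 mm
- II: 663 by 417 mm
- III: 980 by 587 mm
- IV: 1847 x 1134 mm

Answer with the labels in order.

IV, II, III, I

Ratios: I = 482 / 346 ≈ 1.393; II = 663 / 417 ≈ 1.590; III = 980 / 587 ≈ 1.670; IV = 1847 / 1134 ≈ 1.629.
|Δ from 1.618|: I 0.225; II 0.028; III 0.052; IV 0.011.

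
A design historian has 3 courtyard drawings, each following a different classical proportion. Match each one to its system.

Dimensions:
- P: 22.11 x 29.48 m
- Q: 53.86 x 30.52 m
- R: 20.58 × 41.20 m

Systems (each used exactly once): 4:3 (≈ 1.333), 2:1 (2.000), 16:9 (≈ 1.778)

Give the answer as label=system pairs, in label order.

Ratios: P ≈ 1.333; Q ≈ 1.765; R ≈ 2.002.
Targets: 4:3 ≈ 1.333; 2:1 ≈ 2.000; 16:9 ≈ 1.778.

P=4:3, Q=16:9, R=2:1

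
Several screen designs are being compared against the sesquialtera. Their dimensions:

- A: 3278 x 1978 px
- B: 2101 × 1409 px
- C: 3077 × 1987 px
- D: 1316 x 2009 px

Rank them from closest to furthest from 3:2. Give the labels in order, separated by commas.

A: 3278/1978 ≈ 1.657 → |1.657 − 1.500| = 0.157
B: 2101/1409 ≈ 1.491 → |1.491 − 1.500| = 0.009
C: 3077/1987 ≈ 1.549 → |1.549 − 1.500| = 0.049
D: 2009/1316 ≈ 1.527 → |1.527 − 1.500| = 0.027

B, D, C, A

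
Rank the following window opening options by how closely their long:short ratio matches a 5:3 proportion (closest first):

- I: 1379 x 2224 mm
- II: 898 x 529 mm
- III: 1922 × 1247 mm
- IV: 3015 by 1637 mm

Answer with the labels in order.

II, I, III, IV

I: 2224/1379 ≈ 1.613 → |1.613 − 1.667| = 0.054
II: 898/529 ≈ 1.698 → |1.698 − 1.667| = 0.031
III: 1922/1247 ≈ 1.541 → |1.541 − 1.667| = 0.126
IV: 3015/1637 ≈ 1.842 → |1.842 − 1.667| = 0.175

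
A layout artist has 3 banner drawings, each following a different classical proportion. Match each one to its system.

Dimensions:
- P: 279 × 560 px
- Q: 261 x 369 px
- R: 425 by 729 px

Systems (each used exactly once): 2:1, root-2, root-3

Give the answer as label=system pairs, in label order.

P=2:1, Q=root-2, R=root-3

P = 560/279 ≈ 2.007 → 2:1 (2.000)
Q = 369/261 ≈ 1.414 → root-2 (1.414)
R = 729/425 ≈ 1.715 → root-3 (1.732)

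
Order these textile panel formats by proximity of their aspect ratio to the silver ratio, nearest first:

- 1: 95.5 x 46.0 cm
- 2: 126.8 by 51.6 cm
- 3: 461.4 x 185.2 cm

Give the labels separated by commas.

1: 95.5/46.0 ≈ 2.076 → |2.076 − 2.414| = 0.338
2: 126.8/51.6 ≈ 2.457 → |2.457 − 2.414| = 0.043
3: 461.4/185.2 ≈ 2.491 → |2.491 − 2.414| = 0.077

2, 3, 1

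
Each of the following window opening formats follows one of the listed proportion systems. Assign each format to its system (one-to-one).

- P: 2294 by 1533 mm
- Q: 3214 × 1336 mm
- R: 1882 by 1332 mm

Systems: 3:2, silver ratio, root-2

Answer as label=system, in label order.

P = 2294/1533 ≈ 1.496 → 3:2 (1.500)
Q = 3214/1336 ≈ 2.406 → silver ratio (2.414)
R = 1882/1332 ≈ 1.413 → root-2 (1.414)

P=3:2, Q=silver ratio, R=root-2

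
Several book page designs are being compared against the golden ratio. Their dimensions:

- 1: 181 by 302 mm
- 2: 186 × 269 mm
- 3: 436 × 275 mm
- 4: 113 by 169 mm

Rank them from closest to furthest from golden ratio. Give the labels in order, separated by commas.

3, 1, 4, 2

1: 302/181 ≈ 1.669 → |1.669 − 1.618| = 0.051
2: 269/186 ≈ 1.446 → |1.446 − 1.618| = 0.172
3: 436/275 ≈ 1.585 → |1.585 − 1.618| = 0.033
4: 169/113 ≈ 1.496 → |1.496 − 1.618| = 0.122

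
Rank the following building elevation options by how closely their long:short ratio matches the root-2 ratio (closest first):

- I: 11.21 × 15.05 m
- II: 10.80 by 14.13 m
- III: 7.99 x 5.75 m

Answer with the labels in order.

Ratios: I = 15.05 / 11.21 ≈ 1.343; II = 14.13 / 10.80 ≈ 1.308; III = 7.99 / 5.75 ≈ 1.390.
|Δ from 1.414|: I 0.071; II 0.106; III 0.024.

III, I, II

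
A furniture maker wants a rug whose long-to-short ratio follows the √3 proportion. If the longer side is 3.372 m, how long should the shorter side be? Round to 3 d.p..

1.947 m

root-3 ≈ 1.73205.
Shorter side = 3.372 ÷ 1.73205 ≈ 1.94683 → 1.947 m.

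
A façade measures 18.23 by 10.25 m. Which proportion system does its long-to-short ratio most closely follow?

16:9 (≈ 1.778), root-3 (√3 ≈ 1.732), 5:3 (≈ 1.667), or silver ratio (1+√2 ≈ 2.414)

18.23/10.25 ≈ 1.779. Nearest candidates are 16:9 (1.778, off by 0.001) and root-3 (1.732, off by 0.047).

16:9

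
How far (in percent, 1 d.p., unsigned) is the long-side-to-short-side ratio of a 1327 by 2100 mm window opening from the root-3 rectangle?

Ratio = 2100 / 1327 ≈ 1.5825.
Ideal root-3 ≈ 1.7321. |1.5825 − 1.7321| / 1.7321 ≈ 8.64% → 8.6%.

8.6%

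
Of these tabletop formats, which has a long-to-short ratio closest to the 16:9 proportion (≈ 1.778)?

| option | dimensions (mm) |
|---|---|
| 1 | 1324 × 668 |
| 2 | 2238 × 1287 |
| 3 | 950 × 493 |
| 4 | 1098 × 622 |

Target 16:9 ≈ 1.778.
1: 1.982 (Δ0.204)  2: 1.739 (Δ0.039)  3: 1.927 (Δ0.149)  4: 1.765 (Δ0.013)

4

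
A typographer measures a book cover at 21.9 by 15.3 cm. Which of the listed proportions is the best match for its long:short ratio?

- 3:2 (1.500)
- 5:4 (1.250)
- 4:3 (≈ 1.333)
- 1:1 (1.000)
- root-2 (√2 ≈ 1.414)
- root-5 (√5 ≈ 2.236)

root-2

21.9/15.3 ≈ 1.431. Nearest candidates are root-2 (1.414, off by 0.017) and 3:2 (1.500, off by 0.069).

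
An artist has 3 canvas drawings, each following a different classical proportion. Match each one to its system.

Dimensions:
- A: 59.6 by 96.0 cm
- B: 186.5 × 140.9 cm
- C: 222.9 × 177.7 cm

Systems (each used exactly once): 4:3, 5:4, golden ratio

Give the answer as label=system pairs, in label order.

Ratios: A ≈ 1.611; B ≈ 1.324; C ≈ 1.254.
Targets: 4:3 ≈ 1.333; 5:4 ≈ 1.250; golden ratio ≈ 1.618.

A=golden ratio, B=4:3, C=5:4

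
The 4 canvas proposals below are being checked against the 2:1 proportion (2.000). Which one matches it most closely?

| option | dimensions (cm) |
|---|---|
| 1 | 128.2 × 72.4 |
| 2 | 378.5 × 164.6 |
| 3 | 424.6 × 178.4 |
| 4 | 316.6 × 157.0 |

4

Ratios (long/short): 1 ≈ 1.771; 2 ≈ 2.300; 3 ≈ 2.380; 4 ≈ 2.017.
2:1 ≈ 2.000; option 4 is nearest (Δ 0.017).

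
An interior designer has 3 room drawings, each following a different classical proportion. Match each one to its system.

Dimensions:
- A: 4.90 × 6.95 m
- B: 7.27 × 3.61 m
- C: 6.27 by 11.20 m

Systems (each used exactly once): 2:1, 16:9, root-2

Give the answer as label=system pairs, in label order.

A=root-2, B=2:1, C=16:9

Ratios: A ≈ 1.418; B ≈ 2.014; C ≈ 1.786.
Targets: 2:1 ≈ 2.000; 16:9 ≈ 1.778; root-2 ≈ 1.414.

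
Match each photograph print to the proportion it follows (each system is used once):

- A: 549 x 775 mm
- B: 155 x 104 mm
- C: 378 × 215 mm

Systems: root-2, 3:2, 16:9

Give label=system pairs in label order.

A=root-2, B=3:2, C=16:9

A = 775/549 ≈ 1.412 → root-2 (1.414)
B = 155/104 ≈ 1.490 → 3:2 (1.500)
C = 378/215 ≈ 1.758 → 16:9 (1.778)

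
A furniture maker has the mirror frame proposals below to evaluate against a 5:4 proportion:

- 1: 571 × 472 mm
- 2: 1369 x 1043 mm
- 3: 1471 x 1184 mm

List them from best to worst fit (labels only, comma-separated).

3, 1, 2

Ratios: 1 = 571 / 472 ≈ 1.210; 2 = 1369 / 1043 ≈ 1.313; 3 = 1471 / 1184 ≈ 1.242.
|Δ from 1.250|: 1 0.040; 2 0.063; 3 0.008.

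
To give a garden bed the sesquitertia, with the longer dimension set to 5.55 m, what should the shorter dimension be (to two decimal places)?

4:3 ≈ 1.33333.
Shorter side = 5.55 ÷ 1.33333 ≈ 4.1625 → 4.16 m.

4.16 m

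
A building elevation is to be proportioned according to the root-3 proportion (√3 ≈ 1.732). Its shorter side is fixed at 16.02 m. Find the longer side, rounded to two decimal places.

root-3 ≈ 1.73205.
Longer side = 16.02 × 1.73205 ≈ 27.7474 → 27.75 m.

27.75 m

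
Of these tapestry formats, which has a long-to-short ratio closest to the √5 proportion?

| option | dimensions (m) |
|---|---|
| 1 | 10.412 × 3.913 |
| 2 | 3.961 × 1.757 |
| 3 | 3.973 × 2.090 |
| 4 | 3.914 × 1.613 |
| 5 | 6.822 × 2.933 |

Target root-5 ≈ 2.236.
1: 2.661 (Δ0.425)  2: 2.254 (Δ0.018)  3: 1.901 (Δ0.335)  4: 2.427 (Δ0.191)  5: 2.326 (Δ0.090)

2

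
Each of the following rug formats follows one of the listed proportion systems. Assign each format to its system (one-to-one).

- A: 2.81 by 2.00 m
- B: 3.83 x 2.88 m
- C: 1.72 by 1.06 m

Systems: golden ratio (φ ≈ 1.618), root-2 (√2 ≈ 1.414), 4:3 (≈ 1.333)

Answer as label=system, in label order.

A = 2.81/2.00 ≈ 1.405 → root-2 (1.414)
B = 3.83/2.88 ≈ 1.330 → 4:3 (1.333)
C = 1.72/1.06 ≈ 1.623 → golden ratio (1.618)

A=root-2, B=4:3, C=golden ratio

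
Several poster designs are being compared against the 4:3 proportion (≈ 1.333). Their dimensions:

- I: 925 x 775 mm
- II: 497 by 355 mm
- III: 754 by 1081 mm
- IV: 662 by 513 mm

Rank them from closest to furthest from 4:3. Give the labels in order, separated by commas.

IV, II, III, I

Ratios: I = 925 / 775 ≈ 1.194; II = 497 / 355 ≈ 1.400; III = 1081 / 754 ≈ 1.434; IV = 662 / 513 ≈ 1.290.
|Δ from 1.333|: I 0.139; II 0.067; III 0.101; IV 0.043.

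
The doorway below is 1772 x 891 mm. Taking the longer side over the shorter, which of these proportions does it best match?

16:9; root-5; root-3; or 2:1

1772/891 ≈ 1.989. Nearest candidates are 2:1 (2.000, off by 0.011) and 16:9 (1.778, off by 0.211).

2:1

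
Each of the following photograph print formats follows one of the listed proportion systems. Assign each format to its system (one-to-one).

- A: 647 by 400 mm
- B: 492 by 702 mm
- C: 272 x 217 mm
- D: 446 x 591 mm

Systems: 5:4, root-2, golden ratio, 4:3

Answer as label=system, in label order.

Ratios: A ≈ 1.617; B ≈ 1.427; C ≈ 1.253; D ≈ 1.325.
Targets: 5:4 ≈ 1.250; root-2 ≈ 1.414; golden ratio ≈ 1.618; 4:3 ≈ 1.333.

A=golden ratio, B=root-2, C=5:4, D=4:3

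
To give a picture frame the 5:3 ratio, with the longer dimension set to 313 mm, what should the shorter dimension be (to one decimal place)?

5:3 ≈ 1.66667.
Shorter side = 313 ÷ 1.66667 ≈ 187.800 → 187.8 mm.

187.8 mm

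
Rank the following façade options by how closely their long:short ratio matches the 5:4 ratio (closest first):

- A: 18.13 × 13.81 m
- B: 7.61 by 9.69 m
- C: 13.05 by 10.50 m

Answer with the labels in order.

Ratios: A = 18.13 / 13.81 ≈ 1.313; B = 9.69 / 7.61 ≈ 1.273; C = 13.05 / 10.50 ≈ 1.243.
|Δ from 1.250|: A 0.063; B 0.023; C 0.007.

C, B, A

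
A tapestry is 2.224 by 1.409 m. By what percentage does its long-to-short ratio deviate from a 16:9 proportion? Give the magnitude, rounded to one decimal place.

11.2%

Ratio = 2.224 / 1.409 ≈ 1.5784.
Ideal 16:9 ≈ 1.7778. |1.5784 − 1.7778| / 1.7778 ≈ 11.22% → 11.2%.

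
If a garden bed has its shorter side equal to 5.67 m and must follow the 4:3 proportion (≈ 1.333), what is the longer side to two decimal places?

7.56 m

4:3 ≈ 1.33333.
Longer side = 5.67 × 1.33333 ≈ 7.5600 → 7.56 m.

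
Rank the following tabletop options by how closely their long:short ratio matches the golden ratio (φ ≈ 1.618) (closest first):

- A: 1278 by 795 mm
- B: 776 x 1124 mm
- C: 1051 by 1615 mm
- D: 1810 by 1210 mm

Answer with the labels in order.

A, C, D, B

A: 1278/795 ≈ 1.608 → |1.608 − 1.618| = 0.010
B: 1124/776 ≈ 1.448 → |1.448 − 1.618| = 0.170
C: 1615/1051 ≈ 1.537 → |1.537 − 1.618| = 0.081
D: 1810/1210 ≈ 1.496 → |1.496 − 1.618| = 0.122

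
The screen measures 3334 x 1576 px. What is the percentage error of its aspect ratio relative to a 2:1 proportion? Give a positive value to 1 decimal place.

5.8%

Ratio = 3334 / 1576 ≈ 2.1155.
Ideal 2:1 = 2.0000. |2.1155 − 2.0000| / 2.0000 ≈ 5.77% → 5.8%.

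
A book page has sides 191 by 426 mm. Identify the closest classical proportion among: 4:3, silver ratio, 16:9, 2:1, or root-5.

root-5

426/191 ≈ 2.230. Nearest candidates are root-5 (2.236, off by 0.006) and silver ratio (2.414, off by 0.184).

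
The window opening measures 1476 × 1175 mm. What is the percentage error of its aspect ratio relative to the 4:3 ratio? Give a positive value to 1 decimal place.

5.8%

Ratio = 1476 / 1175 ≈ 1.2562.
Ideal 4:3 ≈ 1.3333. |1.2562 − 1.3333| / 1.3333 ≈ 5.78% → 5.8%.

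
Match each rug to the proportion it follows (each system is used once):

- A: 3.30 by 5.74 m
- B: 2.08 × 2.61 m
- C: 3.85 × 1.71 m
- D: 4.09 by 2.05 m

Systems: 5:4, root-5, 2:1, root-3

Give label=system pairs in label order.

A=root-3, B=5:4, C=root-5, D=2:1

Ratios: A ≈ 1.739; B ≈ 1.255; C ≈ 2.251; D ≈ 1.995.
Targets: 5:4 ≈ 1.250; root-5 ≈ 2.236; 2:1 ≈ 2.000; root-3 ≈ 1.732.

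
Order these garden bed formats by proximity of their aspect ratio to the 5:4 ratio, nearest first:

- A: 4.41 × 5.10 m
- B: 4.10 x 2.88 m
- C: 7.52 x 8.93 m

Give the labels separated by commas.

C, A, B

A: 5.10/4.41 ≈ 1.156 → |1.156 − 1.250| = 0.094
B: 4.10/2.88 ≈ 1.424 → |1.424 − 1.250| = 0.174
C: 8.93/7.52 ≈ 1.188 → |1.188 − 1.250| = 0.062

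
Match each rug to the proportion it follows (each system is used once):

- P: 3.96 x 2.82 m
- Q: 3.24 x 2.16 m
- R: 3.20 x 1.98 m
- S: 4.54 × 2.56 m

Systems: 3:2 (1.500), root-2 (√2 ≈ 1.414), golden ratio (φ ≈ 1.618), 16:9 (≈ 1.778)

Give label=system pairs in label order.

P=root-2, Q=3:2, R=golden ratio, S=16:9

P = 3.96/2.82 ≈ 1.404 → root-2 (1.414)
Q = 3.24/2.16 ≈ 1.500 → 3:2 (1.500)
R = 3.20/1.98 ≈ 1.616 → golden ratio (1.618)
S = 4.54/2.56 ≈ 1.773 → 16:9 (1.778)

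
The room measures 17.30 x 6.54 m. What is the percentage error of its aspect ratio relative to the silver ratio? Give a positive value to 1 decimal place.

9.6%

Ratio = 17.30 / 6.54 ≈ 2.6453.
Ideal silver ratio ≈ 2.4142. |2.6453 − 2.4142| / 2.4142 ≈ 9.57% → 9.6%.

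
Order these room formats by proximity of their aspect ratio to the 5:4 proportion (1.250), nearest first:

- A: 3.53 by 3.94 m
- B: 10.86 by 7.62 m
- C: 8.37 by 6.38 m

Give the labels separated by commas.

Ratios: A = 3.94 / 3.53 ≈ 1.116; B = 10.86 / 7.62 ≈ 1.425; C = 8.37 / 6.38 ≈ 1.312.
|Δ from 1.250|: A 0.134; B 0.175; C 0.062.

C, A, B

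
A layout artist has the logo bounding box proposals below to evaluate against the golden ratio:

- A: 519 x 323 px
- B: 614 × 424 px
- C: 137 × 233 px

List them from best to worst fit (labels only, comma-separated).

A, C, B

Ratios: A = 519 / 323 ≈ 1.607; B = 614 / 424 ≈ 1.448; C = 233 / 137 ≈ 1.701.
|Δ from 1.618|: A 0.011; B 0.170; C 0.083.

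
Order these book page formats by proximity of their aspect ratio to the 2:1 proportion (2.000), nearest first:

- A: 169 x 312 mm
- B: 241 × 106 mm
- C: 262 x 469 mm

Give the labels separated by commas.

A: 312/169 ≈ 1.846 → |1.846 − 2.000| = 0.154
B: 241/106 ≈ 2.274 → |2.274 − 2.000| = 0.274
C: 469/262 ≈ 1.790 → |1.790 − 2.000| = 0.210

A, C, B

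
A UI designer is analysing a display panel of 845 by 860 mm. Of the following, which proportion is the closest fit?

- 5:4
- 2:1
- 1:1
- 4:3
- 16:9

Ratio = 860 / 845 ≈ 1.018.
Distances: 5:4 1.250 (Δ 0.232); 2:1 2.000 (Δ 0.982); 1:1 1.000 (Δ 0.018); 4:3 1.333 (Δ 0.315); 16:9 1.778 (Δ 0.760).

1:1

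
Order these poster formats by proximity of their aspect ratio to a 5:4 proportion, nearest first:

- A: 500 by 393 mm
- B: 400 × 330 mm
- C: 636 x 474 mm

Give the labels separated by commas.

A: 500/393 ≈ 1.272 → |1.272 − 1.250| = 0.022
B: 400/330 ≈ 1.212 → |1.212 − 1.250| = 0.038
C: 636/474 ≈ 1.342 → |1.342 − 1.250| = 0.092

A, B, C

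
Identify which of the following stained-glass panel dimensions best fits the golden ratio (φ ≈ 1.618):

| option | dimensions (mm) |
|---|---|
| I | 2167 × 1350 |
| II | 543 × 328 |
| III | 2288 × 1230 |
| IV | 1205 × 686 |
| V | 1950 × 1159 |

I

Target golden ratio ≈ 1.618.
I: 1.605 (Δ0.013)  II: 1.655 (Δ0.037)  III: 1.860 (Δ0.242)  IV: 1.757 (Δ0.139)  V: 1.682 (Δ0.064)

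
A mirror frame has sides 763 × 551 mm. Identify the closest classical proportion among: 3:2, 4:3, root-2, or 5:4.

763/551 ≈ 1.385. Nearest candidates are root-2 (1.414, off by 0.029) and 4:3 (1.333, off by 0.052).

root-2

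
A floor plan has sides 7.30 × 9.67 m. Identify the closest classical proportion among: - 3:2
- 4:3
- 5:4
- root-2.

4:3

Ratio = 9.67 / 7.30 ≈ 1.325.
Distances: 3:2 1.500 (Δ 0.175); 4:3 1.333 (Δ 0.008); 5:4 1.250 (Δ 0.075); root-2 1.414 (Δ 0.089).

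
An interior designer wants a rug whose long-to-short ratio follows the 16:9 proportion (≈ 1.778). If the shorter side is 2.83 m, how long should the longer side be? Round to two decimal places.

5.03 m

16:9 ≈ 1.77778.
Longer side = 2.83 × 1.77778 ≈ 5.0311 → 5.03 m.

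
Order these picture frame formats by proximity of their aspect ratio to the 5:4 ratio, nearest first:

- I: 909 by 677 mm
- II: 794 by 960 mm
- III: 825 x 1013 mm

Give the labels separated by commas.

III, II, I

Ratios: I = 909 / 677 ≈ 1.343; II = 960 / 794 ≈ 1.209; III = 1013 / 825 ≈ 1.228.
|Δ from 1.250|: I 0.093; II 0.041; III 0.022.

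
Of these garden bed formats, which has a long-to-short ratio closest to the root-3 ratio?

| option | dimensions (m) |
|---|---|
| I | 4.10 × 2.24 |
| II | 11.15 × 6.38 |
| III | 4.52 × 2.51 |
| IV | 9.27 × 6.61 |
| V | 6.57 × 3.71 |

II

Ratios (long/short): I ≈ 1.830; II ≈ 1.748; III ≈ 1.801; IV ≈ 1.402; V ≈ 1.771.
root-3 ≈ 1.732; option II is nearest (Δ 0.016).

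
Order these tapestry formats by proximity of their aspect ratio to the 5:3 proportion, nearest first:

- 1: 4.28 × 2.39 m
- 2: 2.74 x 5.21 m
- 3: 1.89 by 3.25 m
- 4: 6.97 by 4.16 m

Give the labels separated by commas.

Ratios: 1 = 4.28 / 2.39 ≈ 1.791; 2 = 5.21 / 2.74 ≈ 1.901; 3 = 3.25 / 1.89 ≈ 1.720; 4 = 6.97 / 4.16 ≈ 1.675.
|Δ from 1.667|: 1 0.124; 2 0.234; 3 0.053; 4 0.008.

4, 3, 1, 2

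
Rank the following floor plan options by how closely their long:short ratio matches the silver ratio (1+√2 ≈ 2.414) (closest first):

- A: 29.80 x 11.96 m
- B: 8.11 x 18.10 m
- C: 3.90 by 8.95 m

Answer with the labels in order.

A, C, B

A: 29.80/11.96 ≈ 2.492 → |2.492 − 2.414| = 0.078
B: 18.10/8.11 ≈ 2.232 → |2.232 − 2.414| = 0.182
C: 8.95/3.90 ≈ 2.295 → |2.295 − 2.414| = 0.119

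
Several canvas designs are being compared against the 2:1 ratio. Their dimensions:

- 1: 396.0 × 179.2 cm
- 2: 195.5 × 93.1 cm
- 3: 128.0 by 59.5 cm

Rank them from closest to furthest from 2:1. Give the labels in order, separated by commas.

Ratios: 1 = 396.0 / 179.2 ≈ 2.210; 2 = 195.5 / 93.1 ≈ 2.100; 3 = 128.0 / 59.5 ≈ 2.151.
|Δ from 2.000|: 1 0.210; 2 0.100; 3 0.151.

2, 3, 1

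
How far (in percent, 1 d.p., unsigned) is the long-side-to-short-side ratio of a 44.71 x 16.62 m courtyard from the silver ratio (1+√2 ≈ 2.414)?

11.4%

Ratio = 44.71 / 16.62 ≈ 2.6901.
Ideal silver ratio ≈ 2.4142. |2.6901 − 2.4142| / 2.4142 ≈ 11.43% → 11.4%.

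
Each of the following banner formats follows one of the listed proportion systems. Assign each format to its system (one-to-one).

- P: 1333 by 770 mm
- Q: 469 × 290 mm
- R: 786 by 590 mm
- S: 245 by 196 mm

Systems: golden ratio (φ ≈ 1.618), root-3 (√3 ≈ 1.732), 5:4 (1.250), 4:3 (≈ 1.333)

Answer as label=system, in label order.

P=root-3, Q=golden ratio, R=4:3, S=5:4

P = 1333/770 ≈ 1.731 → root-3 (1.732)
Q = 469/290 ≈ 1.617 → golden ratio (1.618)
R = 786/590 ≈ 1.332 → 4:3 (1.333)
S = 245/196 ≈ 1.250 → 5:4 (1.250)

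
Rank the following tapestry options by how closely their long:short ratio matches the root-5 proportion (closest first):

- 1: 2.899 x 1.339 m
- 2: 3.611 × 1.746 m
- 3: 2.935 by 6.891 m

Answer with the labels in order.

Ratios: 1 = 2.899 / 1.339 ≈ 2.165; 2 = 3.611 / 1.746 ≈ 2.068; 3 = 6.891 / 2.935 ≈ 2.348.
|Δ from 2.236|: 1 0.071; 2 0.168; 3 0.112.

1, 3, 2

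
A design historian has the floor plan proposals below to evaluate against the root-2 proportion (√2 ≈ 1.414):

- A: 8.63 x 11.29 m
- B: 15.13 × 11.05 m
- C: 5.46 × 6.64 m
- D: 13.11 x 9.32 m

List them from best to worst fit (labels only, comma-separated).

A: 11.29/8.63 ≈ 1.308 → |1.308 − 1.414| = 0.106
B: 15.13/11.05 ≈ 1.369 → |1.369 − 1.414| = 0.045
C: 6.64/5.46 ≈ 1.216 → |1.216 − 1.414| = 0.198
D: 13.11/9.32 ≈ 1.407 → |1.407 − 1.414| = 0.007

D, B, A, C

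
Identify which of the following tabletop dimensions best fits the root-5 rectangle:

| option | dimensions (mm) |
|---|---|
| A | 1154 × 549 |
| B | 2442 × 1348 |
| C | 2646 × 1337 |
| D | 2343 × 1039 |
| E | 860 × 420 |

Ratios (long/short): A ≈ 2.102; B ≈ 1.812; C ≈ 1.979; D ≈ 2.255; E ≈ 2.048.
root-5 ≈ 2.236; option D is nearest (Δ 0.019).

D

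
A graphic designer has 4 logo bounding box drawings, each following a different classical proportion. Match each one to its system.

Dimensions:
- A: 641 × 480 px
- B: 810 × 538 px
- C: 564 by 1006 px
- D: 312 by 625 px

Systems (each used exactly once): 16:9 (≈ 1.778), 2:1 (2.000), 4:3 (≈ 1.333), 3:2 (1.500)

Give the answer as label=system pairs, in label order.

A=4:3, B=3:2, C=16:9, D=2:1

A = 641/480 ≈ 1.335 → 4:3 (1.333)
B = 810/538 ≈ 1.506 → 3:2 (1.500)
C = 1006/564 ≈ 1.784 → 16:9 (1.778)
D = 625/312 ≈ 2.003 → 2:1 (2.000)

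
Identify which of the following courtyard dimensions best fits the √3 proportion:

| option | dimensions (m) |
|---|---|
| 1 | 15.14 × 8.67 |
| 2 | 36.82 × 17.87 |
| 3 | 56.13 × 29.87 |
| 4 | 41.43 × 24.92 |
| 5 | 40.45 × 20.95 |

1

Target root-3 ≈ 1.732.
1: 1.746 (Δ0.014)  2: 2.060 (Δ0.328)  3: 1.879 (Δ0.147)  4: 1.663 (Δ0.069)  5: 1.931 (Δ0.199)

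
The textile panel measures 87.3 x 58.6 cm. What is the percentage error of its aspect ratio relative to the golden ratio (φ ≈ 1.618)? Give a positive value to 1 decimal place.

7.9%

Ratio = 87.3 / 58.6 ≈ 1.4898.
Ideal golden ratio ≈ 1.6180. |1.4898 − 1.6180| / 1.6180 ≈ 7.92% → 7.9%.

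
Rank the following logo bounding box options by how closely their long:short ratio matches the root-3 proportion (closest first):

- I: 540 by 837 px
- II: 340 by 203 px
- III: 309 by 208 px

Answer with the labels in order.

II, I, III

I: 837/540 ≈ 1.550 → |1.550 − 1.732| = 0.182
II: 340/203 ≈ 1.675 → |1.675 − 1.732| = 0.057
III: 309/208 ≈ 1.486 → |1.486 − 1.732| = 0.246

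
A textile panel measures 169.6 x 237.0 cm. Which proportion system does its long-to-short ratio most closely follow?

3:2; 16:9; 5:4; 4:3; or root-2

Ratio = 237.0 / 169.6 ≈ 1.397.
Distances: 3:2 1.500 (Δ 0.103); 16:9 1.778 (Δ 0.381); 5:4 1.250 (Δ 0.147); 4:3 1.333 (Δ 0.064); root-2 1.414 (Δ 0.017).

root-2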